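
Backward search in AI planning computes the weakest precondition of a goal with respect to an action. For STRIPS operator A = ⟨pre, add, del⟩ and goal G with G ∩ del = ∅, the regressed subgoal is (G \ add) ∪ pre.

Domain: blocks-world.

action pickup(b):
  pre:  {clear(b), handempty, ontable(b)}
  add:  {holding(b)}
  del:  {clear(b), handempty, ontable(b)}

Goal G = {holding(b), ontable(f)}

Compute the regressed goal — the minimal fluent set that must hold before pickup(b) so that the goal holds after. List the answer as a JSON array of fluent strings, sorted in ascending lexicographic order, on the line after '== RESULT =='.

Regress:
  G ∩ del = {}  (empty — regression defined)
  G \ add = {holding(b), ontable(f)} \ {holding(b)} = {ontable(f)}
  ∪ pre   = {ontable(f)} ∪ {clear(b), handempty, ontable(b)}
          = {clear(b), handempty, ontable(b), ontable(f)}

== RESULT ==
["clear(b)", "handempty", "ontable(b)", "ontable(f)"]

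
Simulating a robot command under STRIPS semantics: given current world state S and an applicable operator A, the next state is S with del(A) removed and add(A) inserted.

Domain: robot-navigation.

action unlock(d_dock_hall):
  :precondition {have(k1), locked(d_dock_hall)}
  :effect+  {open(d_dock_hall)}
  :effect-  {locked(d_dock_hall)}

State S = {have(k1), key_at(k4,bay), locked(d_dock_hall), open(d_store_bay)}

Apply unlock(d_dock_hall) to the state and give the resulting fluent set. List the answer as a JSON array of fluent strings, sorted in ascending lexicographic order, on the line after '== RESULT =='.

Progress:
  pre ⊆ S: {have(k1), locked(d_dock_hall)} ⊆ S  — applicable
  S \ del = {have(k1), key_at(k4,bay), open(d_store_bay)}
  ∪ add   = {have(k1), key_at(k4,bay), open(d_dock_hall), open(d_store_bay)}

== RESULT ==
["have(k1)", "key_at(k4,bay)", "open(d_dock_hall)", "open(d_store_bay)"]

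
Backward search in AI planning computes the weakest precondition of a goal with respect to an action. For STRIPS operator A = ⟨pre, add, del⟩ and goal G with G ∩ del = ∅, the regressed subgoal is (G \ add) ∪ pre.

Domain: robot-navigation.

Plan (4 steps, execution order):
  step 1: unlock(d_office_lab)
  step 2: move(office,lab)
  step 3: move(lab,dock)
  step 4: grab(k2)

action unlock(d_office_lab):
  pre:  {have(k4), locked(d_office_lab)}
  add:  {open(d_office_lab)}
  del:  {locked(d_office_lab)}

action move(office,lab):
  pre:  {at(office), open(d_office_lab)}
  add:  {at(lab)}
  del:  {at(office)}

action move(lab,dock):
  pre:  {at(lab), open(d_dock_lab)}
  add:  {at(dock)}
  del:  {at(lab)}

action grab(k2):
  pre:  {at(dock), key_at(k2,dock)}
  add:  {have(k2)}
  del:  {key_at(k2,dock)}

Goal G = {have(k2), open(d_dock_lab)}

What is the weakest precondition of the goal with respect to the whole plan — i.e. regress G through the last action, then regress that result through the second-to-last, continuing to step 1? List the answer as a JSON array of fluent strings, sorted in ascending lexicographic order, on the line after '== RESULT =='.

Regress step by step:
  through step 4 (grab(k2)): drop {have(k2)}, keep {open(d_dock_lab)}, require {at(dock), key_at(k2,dock)}
    → {at(dock), key_at(k2,dock), open(d_dock_lab)}
  through step 3 (move(lab,dock)): drop {at(dock)}, keep {key_at(k2,dock), open(d_dock_lab)}, require {at(lab), open(d_dock_lab)}
    → {at(lab), key_at(k2,dock), open(d_dock_lab)}
  through step 2 (move(office,lab)): drop {at(lab)}, keep {key_at(k2,dock), open(d_dock_lab)}, require {at(office), open(d_office_lab)}
    → {at(office), key_at(k2,dock), open(d_dock_lab), open(d_office_lab)}
  through step 1 (unlock(d_office_lab)): drop {open(d_office_lab)}, keep {at(office), key_at(k2,dock), open(d_dock_lab)}, require {have(k4), locked(d_office_lab)}
    → {at(office), have(k4), key_at(k2,dock), locked(d_office_lab), open(d_dock_lab)}

== RESULT ==
["at(office)", "have(k4)", "key_at(k2,dock)", "locked(d_office_lab)", "open(d_dock_lab)"]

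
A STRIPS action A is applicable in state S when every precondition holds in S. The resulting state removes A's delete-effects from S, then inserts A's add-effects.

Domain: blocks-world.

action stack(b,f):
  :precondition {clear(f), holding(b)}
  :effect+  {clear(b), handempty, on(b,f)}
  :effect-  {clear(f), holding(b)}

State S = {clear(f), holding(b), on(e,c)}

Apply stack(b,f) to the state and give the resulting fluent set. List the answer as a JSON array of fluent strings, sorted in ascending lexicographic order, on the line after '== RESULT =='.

Compute (S \ del) ∪ add:
  pre ⊆ S: {clear(f), holding(b)} ⊆ S  — applicable
  S \ del = {on(e,c)}
  ∪ add   = {clear(b), handempty, on(b,f), on(e,c)}

== RESULT ==
["clear(b)", "handempty", "on(b,f)", "on(e,c)"]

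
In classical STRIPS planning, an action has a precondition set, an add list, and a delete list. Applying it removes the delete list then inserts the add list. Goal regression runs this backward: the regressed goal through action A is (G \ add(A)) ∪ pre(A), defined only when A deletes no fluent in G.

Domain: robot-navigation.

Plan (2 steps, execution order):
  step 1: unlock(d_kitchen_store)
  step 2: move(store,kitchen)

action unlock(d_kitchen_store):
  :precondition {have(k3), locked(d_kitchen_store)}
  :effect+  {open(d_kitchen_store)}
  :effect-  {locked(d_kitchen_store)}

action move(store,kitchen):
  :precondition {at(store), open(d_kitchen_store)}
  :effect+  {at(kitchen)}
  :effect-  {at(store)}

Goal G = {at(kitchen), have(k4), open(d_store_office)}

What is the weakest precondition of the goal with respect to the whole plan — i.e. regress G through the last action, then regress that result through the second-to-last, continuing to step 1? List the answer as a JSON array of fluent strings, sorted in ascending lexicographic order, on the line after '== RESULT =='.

Work backward from the goal:
  through step 2 (move(store,kitchen)): drop {at(kitchen)}, keep {have(k4), open(d_store_office)}, require {at(store), open(d_kitchen_store)}
    → {at(store), have(k4), open(d_kitchen_store), open(d_store_office)}
  through step 1 (unlock(d_kitchen_store)): drop {open(d_kitchen_store)}, keep {at(store), have(k4), open(d_store_office)}, require {have(k3), locked(d_kitchen_store)}
    → {at(store), have(k3), have(k4), locked(d_kitchen_store), open(d_store_office)}

== RESULT ==
["at(store)", "have(k3)", "have(k4)", "locked(d_kitchen_store)", "open(d_store_office)"]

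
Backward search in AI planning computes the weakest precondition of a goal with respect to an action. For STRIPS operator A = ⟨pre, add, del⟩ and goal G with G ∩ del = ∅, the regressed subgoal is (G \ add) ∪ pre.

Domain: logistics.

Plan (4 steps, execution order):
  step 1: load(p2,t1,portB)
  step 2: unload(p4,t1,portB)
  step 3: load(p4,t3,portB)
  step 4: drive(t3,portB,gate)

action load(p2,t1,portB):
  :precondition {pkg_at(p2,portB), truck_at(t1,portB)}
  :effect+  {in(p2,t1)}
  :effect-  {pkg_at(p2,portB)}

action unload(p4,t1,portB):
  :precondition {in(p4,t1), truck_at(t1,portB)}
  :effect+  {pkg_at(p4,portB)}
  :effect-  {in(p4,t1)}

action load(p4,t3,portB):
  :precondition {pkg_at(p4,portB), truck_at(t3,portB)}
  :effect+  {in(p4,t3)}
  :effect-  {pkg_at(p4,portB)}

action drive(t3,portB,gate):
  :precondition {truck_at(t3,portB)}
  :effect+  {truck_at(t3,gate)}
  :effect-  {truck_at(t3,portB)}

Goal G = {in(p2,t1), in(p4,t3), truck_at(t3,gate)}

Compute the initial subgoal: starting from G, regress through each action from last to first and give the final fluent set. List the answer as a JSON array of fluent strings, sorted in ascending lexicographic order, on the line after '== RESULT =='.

Work backward from the goal:
  through step 4 (drive(t3,portB,gate)): drop {truck_at(t3,gate)}, keep {in(p2,t1), in(p4,t3)}, require {truck_at(t3,portB)}
    → {in(p2,t1), in(p4,t3), truck_at(t3,portB)}
  through step 3 (load(p4,t3,portB)): drop {in(p4,t3)}, keep {in(p2,t1), truck_at(t3,portB)}, require {pkg_at(p4,portB), truck_at(t3,portB)}
    → {in(p2,t1), pkg_at(p4,portB), truck_at(t3,portB)}
  through step 2 (unload(p4,t1,portB)): drop {pkg_at(p4,portB)}, keep {in(p2,t1), truck_at(t3,portB)}, require {in(p4,t1), truck_at(t1,portB)}
    → {in(p2,t1), in(p4,t1), truck_at(t1,portB), truck_at(t3,portB)}
  through step 1 (load(p2,t1,portB)): drop {in(p2,t1)}, keep {in(p4,t1), truck_at(t1,portB), truck_at(t3,portB)}, require {pkg_at(p2,portB), truck_at(t1,portB)}
    → {in(p4,t1), pkg_at(p2,portB), truck_at(t1,portB), truck_at(t3,portB)}

== RESULT ==
["in(p4,t1)", "pkg_at(p2,portB)", "truck_at(t1,portB)", "truck_at(t3,portB)"]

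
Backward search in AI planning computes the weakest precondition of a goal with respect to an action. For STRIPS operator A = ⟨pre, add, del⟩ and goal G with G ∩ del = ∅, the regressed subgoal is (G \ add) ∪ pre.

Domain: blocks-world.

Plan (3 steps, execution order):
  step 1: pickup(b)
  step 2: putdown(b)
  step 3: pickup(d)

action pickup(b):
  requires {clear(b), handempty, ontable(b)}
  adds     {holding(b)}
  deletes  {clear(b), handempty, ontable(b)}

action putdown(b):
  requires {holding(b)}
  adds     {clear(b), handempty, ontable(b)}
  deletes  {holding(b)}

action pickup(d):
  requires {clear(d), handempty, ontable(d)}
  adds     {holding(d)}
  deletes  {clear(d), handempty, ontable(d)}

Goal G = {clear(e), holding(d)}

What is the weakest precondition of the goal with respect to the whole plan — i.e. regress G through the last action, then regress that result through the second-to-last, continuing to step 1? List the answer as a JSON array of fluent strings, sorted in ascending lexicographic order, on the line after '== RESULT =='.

Regress step by step:
  through step 3 (pickup(d)): drop {holding(d)}, keep {clear(e)}, require {clear(d), handempty, ontable(d)}
    → {clear(d), clear(e), handempty, ontable(d)}
  through step 2 (putdown(b)): drop {handempty}, keep {clear(d), clear(e), ontable(d)}, require {holding(b)}
    → {clear(d), clear(e), holding(b), ontable(d)}
  through step 1 (pickup(b)): drop {holding(b)}, keep {clear(d), clear(e), ontable(d)}, require {clear(b), handempty, ontable(b)}
    → {clear(b), clear(d), clear(e), handempty, ontable(b), ontable(d)}

== RESULT ==
["clear(b)", "clear(d)", "clear(e)", "handempty", "ontable(b)", "ontable(d)"]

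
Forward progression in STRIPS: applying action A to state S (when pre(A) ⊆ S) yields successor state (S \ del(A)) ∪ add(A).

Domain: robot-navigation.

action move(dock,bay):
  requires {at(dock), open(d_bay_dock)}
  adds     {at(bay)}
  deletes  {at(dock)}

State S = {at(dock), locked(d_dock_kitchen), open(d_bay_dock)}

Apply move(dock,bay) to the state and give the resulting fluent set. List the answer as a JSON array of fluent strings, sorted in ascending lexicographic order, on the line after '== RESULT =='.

Compute (S \ del) ∪ add:
  pre ⊆ S: {at(dock), open(d_bay_dock)} ⊆ S  — applicable
  S \ del = {locked(d_dock_kitchen), open(d_bay_dock)}
  ∪ add   = {at(bay), locked(d_dock_kitchen), open(d_bay_dock)}

== RESULT ==
["at(bay)", "locked(d_dock_kitchen)", "open(d_bay_dock)"]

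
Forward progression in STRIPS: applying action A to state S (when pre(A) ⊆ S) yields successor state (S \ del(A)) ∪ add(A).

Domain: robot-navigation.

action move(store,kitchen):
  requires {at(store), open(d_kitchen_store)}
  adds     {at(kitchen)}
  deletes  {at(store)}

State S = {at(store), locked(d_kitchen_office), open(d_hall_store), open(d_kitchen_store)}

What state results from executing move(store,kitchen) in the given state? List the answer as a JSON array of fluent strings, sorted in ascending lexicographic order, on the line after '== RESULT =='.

Progress:
  pre ⊆ S: {at(store), open(d_kitchen_store)} ⊆ S  — applicable
  S \ del = {locked(d_kitchen_office), open(d_hall_store), open(d_kitchen_store)}
  ∪ add   = {at(kitchen), locked(d_kitchen_office), open(d_hall_store), open(d_kitchen_store)}

== RESULT ==
["at(kitchen)", "locked(d_kitchen_office)", "open(d_hall_store)", "open(d_kitchen_store)"]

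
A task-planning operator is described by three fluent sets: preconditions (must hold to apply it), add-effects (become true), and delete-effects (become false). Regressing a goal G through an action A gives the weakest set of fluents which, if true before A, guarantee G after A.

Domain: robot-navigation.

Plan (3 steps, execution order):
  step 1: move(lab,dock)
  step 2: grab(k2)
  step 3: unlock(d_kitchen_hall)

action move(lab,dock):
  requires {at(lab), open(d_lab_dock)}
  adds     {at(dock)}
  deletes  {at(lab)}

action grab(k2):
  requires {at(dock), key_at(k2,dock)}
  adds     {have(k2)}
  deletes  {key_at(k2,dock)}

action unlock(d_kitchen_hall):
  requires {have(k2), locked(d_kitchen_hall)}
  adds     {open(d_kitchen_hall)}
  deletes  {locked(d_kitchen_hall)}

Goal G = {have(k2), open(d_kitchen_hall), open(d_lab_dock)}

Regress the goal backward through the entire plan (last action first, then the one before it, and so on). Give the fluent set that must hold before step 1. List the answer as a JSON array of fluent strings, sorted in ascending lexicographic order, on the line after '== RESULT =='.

Regress step by step:
  through step 3 (unlock(d_kitchen_hall)): drop {open(d_kitchen_hall)}, keep {have(k2), open(d_lab_dock)}, require {have(k2), locked(d_kitchen_hall)}
    → {have(k2), locked(d_kitchen_hall), open(d_lab_dock)}
  through step 2 (grab(k2)): drop {have(k2)}, keep {locked(d_kitchen_hall), open(d_lab_dock)}, require {at(dock), key_at(k2,dock)}
    → {at(dock), key_at(k2,dock), locked(d_kitchen_hall), open(d_lab_dock)}
  through step 1 (move(lab,dock)): drop {at(dock)}, keep {key_at(k2,dock), locked(d_kitchen_hall), open(d_lab_dock)}, require {at(lab), open(d_lab_dock)}
    → {at(lab), key_at(k2,dock), locked(d_kitchen_hall), open(d_lab_dock)}

== RESULT ==
["at(lab)", "key_at(k2,dock)", "locked(d_kitchen_hall)", "open(d_lab_dock)"]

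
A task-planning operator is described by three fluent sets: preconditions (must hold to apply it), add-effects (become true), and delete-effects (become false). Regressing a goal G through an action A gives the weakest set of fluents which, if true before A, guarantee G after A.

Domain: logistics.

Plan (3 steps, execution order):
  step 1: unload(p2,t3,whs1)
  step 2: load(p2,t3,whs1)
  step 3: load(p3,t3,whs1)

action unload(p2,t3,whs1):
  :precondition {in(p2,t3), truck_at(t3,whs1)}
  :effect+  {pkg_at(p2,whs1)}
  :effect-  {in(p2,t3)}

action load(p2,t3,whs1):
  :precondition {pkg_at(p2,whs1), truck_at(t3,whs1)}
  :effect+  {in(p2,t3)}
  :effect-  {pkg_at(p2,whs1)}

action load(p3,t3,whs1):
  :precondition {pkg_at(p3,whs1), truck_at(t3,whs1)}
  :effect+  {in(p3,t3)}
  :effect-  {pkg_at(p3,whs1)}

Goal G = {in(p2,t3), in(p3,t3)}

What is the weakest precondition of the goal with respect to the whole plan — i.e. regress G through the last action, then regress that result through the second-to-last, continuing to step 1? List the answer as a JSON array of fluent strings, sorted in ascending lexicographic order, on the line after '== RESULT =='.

Regress step by step:
  through step 3 (load(p3,t3,whs1)): drop {in(p3,t3)}, keep {in(p2,t3)}, require {pkg_at(p3,whs1), truck_at(t3,whs1)}
    → {in(p2,t3), pkg_at(p3,whs1), truck_at(t3,whs1)}
  through step 2 (load(p2,t3,whs1)): drop {in(p2,t3)}, keep {pkg_at(p3,whs1), truck_at(t3,whs1)}, require {pkg_at(p2,whs1), truck_at(t3,whs1)}
    → {pkg_at(p2,whs1), pkg_at(p3,whs1), truck_at(t3,whs1)}
  through step 1 (unload(p2,t3,whs1)): drop {pkg_at(p2,whs1)}, keep {pkg_at(p3,whs1), truck_at(t3,whs1)}, require {in(p2,t3), truck_at(t3,whs1)}
    → {in(p2,t3), pkg_at(p3,whs1), truck_at(t3,whs1)}

== RESULT ==
["in(p2,t3)", "pkg_at(p3,whs1)", "truck_at(t3,whs1)"]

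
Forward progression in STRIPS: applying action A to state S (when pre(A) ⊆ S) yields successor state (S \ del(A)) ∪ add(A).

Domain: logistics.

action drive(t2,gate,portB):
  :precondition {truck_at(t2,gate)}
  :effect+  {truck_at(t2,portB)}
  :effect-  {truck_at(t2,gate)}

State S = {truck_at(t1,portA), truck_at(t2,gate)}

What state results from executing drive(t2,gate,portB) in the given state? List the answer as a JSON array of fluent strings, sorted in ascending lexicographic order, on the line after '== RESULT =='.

Progress:
  pre ⊆ S: {truck_at(t2,gate)} ⊆ S  — applicable
  S \ del = {truck_at(t1,portA)}
  ∪ add   = {truck_at(t1,portA), truck_at(t2,portB)}

== RESULT ==
["truck_at(t1,portA)", "truck_at(t2,portB)"]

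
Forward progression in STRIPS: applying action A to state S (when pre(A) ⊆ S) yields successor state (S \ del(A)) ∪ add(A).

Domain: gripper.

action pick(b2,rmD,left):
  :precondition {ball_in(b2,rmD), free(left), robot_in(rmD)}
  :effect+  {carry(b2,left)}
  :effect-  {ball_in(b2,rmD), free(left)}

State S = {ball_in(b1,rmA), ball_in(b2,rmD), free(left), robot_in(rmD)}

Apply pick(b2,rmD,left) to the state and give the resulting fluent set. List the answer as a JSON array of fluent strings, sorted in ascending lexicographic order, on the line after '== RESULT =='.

Compute (S \ del) ∪ add:
  pre ⊆ S: {ball_in(b2,rmD), free(left), robot_in(rmD)} ⊆ S  — applicable
  S \ del = {ball_in(b1,rmA), robot_in(rmD)}
  ∪ add   = {ball_in(b1,rmA), carry(b2,left), robot_in(rmD)}

== RESULT ==
["ball_in(b1,rmA)", "carry(b2,left)", "robot_in(rmD)"]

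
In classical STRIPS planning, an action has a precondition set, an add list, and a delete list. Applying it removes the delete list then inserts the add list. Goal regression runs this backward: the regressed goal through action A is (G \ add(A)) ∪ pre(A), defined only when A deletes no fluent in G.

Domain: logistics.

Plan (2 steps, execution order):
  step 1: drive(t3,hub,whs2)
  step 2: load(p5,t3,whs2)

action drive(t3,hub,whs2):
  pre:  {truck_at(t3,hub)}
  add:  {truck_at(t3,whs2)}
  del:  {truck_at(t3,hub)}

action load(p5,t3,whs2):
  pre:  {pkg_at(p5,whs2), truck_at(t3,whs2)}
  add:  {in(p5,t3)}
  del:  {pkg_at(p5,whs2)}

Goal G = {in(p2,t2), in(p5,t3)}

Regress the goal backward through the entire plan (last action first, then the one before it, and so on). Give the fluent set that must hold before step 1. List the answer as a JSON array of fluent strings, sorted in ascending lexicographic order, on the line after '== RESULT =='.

Work backward from the goal:
  through step 2 (load(p5,t3,whs2)): drop {in(p5,t3)}, keep {in(p2,t2)}, require {pkg_at(p5,whs2), truck_at(t3,whs2)}
    → {in(p2,t2), pkg_at(p5,whs2), truck_at(t3,whs2)}
  through step 1 (drive(t3,hub,whs2)): drop {truck_at(t3,whs2)}, keep {in(p2,t2), pkg_at(p5,whs2)}, require {truck_at(t3,hub)}
    → {in(p2,t2), pkg_at(p5,whs2), truck_at(t3,hub)}

== RESULT ==
["in(p2,t2)", "pkg_at(p5,whs2)", "truck_at(t3,hub)"]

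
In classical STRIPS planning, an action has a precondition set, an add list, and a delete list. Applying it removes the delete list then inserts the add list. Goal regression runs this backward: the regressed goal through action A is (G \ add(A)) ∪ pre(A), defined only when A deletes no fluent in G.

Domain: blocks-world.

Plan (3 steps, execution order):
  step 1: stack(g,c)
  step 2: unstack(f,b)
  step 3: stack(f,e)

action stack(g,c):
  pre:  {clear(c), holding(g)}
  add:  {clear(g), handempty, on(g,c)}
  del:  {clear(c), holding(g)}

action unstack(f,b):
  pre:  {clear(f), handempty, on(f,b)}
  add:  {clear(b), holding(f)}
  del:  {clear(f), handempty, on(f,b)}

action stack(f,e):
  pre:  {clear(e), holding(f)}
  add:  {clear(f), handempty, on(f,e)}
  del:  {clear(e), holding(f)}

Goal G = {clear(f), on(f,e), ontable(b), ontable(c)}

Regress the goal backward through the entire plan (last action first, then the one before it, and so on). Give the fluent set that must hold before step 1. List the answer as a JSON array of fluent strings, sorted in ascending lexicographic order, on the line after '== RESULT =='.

Work backward from the goal:
  through step 3 (stack(f,e)): drop {clear(f), on(f,e)}, keep {ontable(b), ontable(c)}, require {clear(e), holding(f)}
    → {clear(e), holding(f), ontable(b), ontable(c)}
  through step 2 (unstack(f,b)): drop {holding(f)}, keep {clear(e), ontable(b), ontable(c)}, require {clear(f), handempty, on(f,b)}
    → {clear(e), clear(f), handempty, on(f,b), ontable(b), ontable(c)}
  through step 1 (stack(g,c)): drop {handempty}, keep {clear(e), clear(f), on(f,b), ontable(b), ontable(c)}, require {clear(c), holding(g)}
    → {clear(c), clear(e), clear(f), holding(g), on(f,b), ontable(b), ontable(c)}

== RESULT ==
["clear(c)", "clear(e)", "clear(f)", "holding(g)", "on(f,b)", "ontable(b)", "ontable(c)"]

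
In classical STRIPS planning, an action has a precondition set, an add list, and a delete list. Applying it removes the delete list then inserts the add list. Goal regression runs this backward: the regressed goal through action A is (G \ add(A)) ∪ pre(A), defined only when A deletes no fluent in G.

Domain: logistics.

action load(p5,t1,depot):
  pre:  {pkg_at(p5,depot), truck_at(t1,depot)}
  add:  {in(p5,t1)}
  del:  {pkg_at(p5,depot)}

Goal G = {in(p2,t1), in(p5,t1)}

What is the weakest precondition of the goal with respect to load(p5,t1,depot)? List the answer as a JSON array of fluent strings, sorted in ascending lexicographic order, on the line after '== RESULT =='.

Compute (G \ add) ∪ pre:
  G ∩ del = {}  (empty — regression defined)
  G \ add = {in(p2,t1), in(p5,t1)} \ {in(p5,t1)} = {in(p2,t1)}
  ∪ pre   = {in(p2,t1)} ∪ {pkg_at(p5,depot), truck_at(t1,depot)}
          = {in(p2,t1), pkg_at(p5,depot), truck_at(t1,depot)}

== RESULT ==
["in(p2,t1)", "pkg_at(p5,depot)", "truck_at(t1,depot)"]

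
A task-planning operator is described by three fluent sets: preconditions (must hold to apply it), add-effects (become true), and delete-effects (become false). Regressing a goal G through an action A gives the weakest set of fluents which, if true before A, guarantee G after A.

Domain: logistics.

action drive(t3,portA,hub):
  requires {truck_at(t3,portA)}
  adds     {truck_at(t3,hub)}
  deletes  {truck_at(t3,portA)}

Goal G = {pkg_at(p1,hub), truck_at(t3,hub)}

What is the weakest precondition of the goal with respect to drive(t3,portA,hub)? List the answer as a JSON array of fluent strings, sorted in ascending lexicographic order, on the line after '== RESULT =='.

Regress:
  G ∩ del = {}  (empty — regression defined)
  G \ add = {pkg_at(p1,hub), truck_at(t3,hub)} \ {truck_at(t3,hub)} = {pkg_at(p1,hub)}
  ∪ pre   = {pkg_at(p1,hub)} ∪ {truck_at(t3,portA)}
          = {pkg_at(p1,hub), truck_at(t3,portA)}

== RESULT ==
["pkg_at(p1,hub)", "truck_at(t3,portA)"]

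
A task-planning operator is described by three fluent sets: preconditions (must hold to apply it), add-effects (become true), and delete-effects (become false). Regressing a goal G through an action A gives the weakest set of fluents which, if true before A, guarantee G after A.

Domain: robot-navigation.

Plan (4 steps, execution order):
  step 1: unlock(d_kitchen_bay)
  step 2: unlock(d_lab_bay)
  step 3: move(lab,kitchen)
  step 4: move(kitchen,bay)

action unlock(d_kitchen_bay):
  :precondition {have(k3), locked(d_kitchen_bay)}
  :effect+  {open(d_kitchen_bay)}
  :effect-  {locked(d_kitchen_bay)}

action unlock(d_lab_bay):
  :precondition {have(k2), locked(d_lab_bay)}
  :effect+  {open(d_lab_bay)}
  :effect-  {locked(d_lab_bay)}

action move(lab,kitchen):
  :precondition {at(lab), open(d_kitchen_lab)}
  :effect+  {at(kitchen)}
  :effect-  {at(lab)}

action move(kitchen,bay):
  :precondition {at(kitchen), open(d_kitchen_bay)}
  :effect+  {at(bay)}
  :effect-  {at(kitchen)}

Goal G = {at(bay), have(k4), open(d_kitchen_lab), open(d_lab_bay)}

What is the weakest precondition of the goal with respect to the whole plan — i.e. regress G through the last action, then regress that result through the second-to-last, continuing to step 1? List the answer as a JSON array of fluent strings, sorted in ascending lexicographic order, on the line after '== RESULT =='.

Work backward from the goal:
  through step 4 (move(kitchen,bay)): drop {at(bay)}, keep {have(k4), open(d_kitchen_lab), open(d_lab_bay)}, require {at(kitchen), open(d_kitchen_bay)}
    → {at(kitchen), have(k4), open(d_kitchen_bay), open(d_kitchen_lab), open(d_lab_bay)}
  through step 3 (move(lab,kitchen)): drop {at(kitchen)}, keep {have(k4), open(d_kitchen_bay), open(d_kitchen_lab), open(d_lab_bay)}, require {at(lab), open(d_kitchen_lab)}
    → {at(lab), have(k4), open(d_kitchen_bay), open(d_kitchen_lab), open(d_lab_bay)}
  through step 2 (unlock(d_lab_bay)): drop {open(d_lab_bay)}, keep {at(lab), have(k4), open(d_kitchen_bay), open(d_kitchen_lab)}, require {have(k2), locked(d_lab_bay)}
    → {at(lab), have(k2), have(k4), locked(d_lab_bay), open(d_kitchen_bay), open(d_kitchen_lab)}
  through step 1 (unlock(d_kitchen_bay)): drop {open(d_kitchen_bay)}, keep {at(lab), have(k2), have(k4), locked(d_lab_bay), open(d_kitchen_lab)}, require {have(k3), locked(d_kitchen_bay)}
    → {at(lab), have(k2), have(k3), have(k4), locked(d_kitchen_bay), locked(d_lab_bay), open(d_kitchen_lab)}

== RESULT ==
["at(lab)", "have(k2)", "have(k3)", "have(k4)", "locked(d_kitchen_bay)", "locked(d_lab_bay)", "open(d_kitchen_lab)"]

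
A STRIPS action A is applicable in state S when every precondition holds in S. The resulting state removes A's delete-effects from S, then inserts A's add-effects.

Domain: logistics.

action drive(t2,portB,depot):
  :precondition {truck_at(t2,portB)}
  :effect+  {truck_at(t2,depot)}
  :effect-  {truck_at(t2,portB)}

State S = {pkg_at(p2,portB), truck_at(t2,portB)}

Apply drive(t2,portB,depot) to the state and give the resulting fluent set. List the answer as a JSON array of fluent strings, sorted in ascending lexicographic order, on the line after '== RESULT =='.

Progress:
  pre ⊆ S: {truck_at(t2,portB)} ⊆ S  — applicable
  S \ del = {pkg_at(p2,portB)}
  ∪ add   = {pkg_at(p2,portB), truck_at(t2,depot)}

== RESULT ==
["pkg_at(p2,portB)", "truck_at(t2,depot)"]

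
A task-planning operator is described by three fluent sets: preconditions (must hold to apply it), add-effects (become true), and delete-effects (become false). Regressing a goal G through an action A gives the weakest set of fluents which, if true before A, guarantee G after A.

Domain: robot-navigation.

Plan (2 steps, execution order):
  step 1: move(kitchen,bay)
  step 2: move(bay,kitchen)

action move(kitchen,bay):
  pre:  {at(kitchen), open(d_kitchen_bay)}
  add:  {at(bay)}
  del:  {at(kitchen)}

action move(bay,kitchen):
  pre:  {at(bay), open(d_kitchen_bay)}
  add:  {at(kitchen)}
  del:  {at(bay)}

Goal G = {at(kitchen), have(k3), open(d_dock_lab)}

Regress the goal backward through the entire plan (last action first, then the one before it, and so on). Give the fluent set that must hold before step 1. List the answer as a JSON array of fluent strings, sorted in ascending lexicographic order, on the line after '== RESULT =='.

Regress step by step:
  through step 2 (move(bay,kitchen)): drop {at(kitchen)}, keep {have(k3), open(d_dock_lab)}, require {at(bay), open(d_kitchen_bay)}
    → {at(bay), have(k3), open(d_dock_lab), open(d_kitchen_bay)}
  through step 1 (move(kitchen,bay)): drop {at(bay)}, keep {have(k3), open(d_dock_lab), open(d_kitchen_bay)}, require {at(kitchen), open(d_kitchen_bay)}
    → {at(kitchen), have(k3), open(d_dock_lab), open(d_kitchen_bay)}

== RESULT ==
["at(kitchen)", "have(k3)", "open(d_dock_lab)", "open(d_kitchen_bay)"]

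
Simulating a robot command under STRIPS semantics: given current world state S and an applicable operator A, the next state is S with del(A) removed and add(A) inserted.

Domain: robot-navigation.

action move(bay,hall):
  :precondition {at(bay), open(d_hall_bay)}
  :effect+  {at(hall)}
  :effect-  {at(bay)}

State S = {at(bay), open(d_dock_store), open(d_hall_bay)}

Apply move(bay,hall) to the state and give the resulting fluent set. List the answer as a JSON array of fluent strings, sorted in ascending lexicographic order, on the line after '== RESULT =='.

Compute (S \ del) ∪ add:
  pre ⊆ S: {at(bay), open(d_hall_bay)} ⊆ S  — applicable
  S \ del = {open(d_dock_store), open(d_hall_bay)}
  ∪ add   = {at(hall), open(d_dock_store), open(d_hall_bay)}

== RESULT ==
["at(hall)", "open(d_dock_store)", "open(d_hall_bay)"]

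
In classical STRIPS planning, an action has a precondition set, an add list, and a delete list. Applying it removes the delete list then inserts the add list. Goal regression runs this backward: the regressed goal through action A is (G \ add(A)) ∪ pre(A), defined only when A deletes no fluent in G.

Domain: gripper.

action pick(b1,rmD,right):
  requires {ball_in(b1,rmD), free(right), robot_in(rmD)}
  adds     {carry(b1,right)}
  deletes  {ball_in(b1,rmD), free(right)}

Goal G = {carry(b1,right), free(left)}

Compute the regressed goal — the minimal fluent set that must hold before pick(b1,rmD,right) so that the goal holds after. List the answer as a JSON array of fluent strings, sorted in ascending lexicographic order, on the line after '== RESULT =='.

Regress:
  G ∩ del = {}  (empty — regression defined)
  G \ add = {carry(b1,right), free(left)} \ {carry(b1,right)} = {free(left)}
  ∪ pre   = {free(left)} ∪ {ball_in(b1,rmD), free(right), robot_in(rmD)}
          = {ball_in(b1,rmD), free(left), free(right), robot_in(rmD)}

== RESULT ==
["ball_in(b1,rmD)", "free(left)", "free(right)", "robot_in(rmD)"]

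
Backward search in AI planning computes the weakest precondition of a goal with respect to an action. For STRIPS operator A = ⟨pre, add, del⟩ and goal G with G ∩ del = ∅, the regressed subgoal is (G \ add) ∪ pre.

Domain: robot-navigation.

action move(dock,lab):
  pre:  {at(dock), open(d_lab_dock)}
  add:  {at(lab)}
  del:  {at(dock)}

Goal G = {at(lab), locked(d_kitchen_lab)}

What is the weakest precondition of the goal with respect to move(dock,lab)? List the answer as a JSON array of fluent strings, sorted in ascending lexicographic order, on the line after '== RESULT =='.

Compute (G \ add) ∪ pre:
  G ∩ del = {}  (empty — regression defined)
  G \ add = {at(lab), locked(d_kitchen_lab)} \ {at(lab)} = {locked(d_kitchen_lab)}
  ∪ pre   = {locked(d_kitchen_lab)} ∪ {at(dock), open(d_lab_dock)}
          = {at(dock), locked(d_kitchen_lab), open(d_lab_dock)}

== RESULT ==
["at(dock)", "locked(d_kitchen_lab)", "open(d_lab_dock)"]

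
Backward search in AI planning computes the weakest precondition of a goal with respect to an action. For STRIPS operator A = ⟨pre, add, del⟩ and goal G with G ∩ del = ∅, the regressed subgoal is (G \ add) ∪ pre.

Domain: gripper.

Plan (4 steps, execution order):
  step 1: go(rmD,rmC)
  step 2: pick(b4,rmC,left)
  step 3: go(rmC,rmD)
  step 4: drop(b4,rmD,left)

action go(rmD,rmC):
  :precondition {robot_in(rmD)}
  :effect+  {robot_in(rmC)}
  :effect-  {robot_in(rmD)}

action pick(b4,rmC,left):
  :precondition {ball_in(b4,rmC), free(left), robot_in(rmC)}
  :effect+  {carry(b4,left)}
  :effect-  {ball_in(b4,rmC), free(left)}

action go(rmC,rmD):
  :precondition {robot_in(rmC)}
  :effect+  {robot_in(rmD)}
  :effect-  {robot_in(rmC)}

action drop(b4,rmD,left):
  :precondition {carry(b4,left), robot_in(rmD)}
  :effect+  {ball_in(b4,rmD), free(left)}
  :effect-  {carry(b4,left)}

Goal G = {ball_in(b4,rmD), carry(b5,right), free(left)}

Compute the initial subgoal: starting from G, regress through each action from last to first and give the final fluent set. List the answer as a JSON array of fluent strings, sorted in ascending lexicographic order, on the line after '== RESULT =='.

Regress step by step:
  through step 4 (drop(b4,rmD,left)): drop {ball_in(b4,rmD), free(left)}, keep {carry(b5,right)}, require {carry(b4,left), robot_in(rmD)}
    → {carry(b4,left), carry(b5,right), robot_in(rmD)}
  through step 3 (go(rmC,rmD)): drop {robot_in(rmD)}, keep {carry(b4,left), carry(b5,right)}, require {robot_in(rmC)}
    → {carry(b4,left), carry(b5,right), robot_in(rmC)}
  through step 2 (pick(b4,rmC,left)): drop {carry(b4,left)}, keep {carry(b5,right), robot_in(rmC)}, require {ball_in(b4,rmC), free(left), robot_in(rmC)}
    → {ball_in(b4,rmC), carry(b5,right), free(left), robot_in(rmC)}
  through step 1 (go(rmD,rmC)): drop {robot_in(rmC)}, keep {ball_in(b4,rmC), carry(b5,right), free(left)}, require {robot_in(rmD)}
    → {ball_in(b4,rmC), carry(b5,right), free(left), robot_in(rmD)}

== RESULT ==
["ball_in(b4,rmC)", "carry(b5,right)", "free(left)", "robot_in(rmD)"]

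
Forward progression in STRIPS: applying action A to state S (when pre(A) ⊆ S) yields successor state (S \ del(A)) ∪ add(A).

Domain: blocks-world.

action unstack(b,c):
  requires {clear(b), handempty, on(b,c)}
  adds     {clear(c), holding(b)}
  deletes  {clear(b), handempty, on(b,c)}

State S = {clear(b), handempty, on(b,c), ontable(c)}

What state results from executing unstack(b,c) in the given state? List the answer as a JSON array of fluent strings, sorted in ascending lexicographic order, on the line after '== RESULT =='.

Compute (S \ del) ∪ add:
  pre ⊆ S: {clear(b), handempty, on(b,c)} ⊆ S  — applicable
  S \ del = {ontable(c)}
  ∪ add   = {clear(c), holding(b), ontable(c)}

== RESULT ==
["clear(c)", "holding(b)", "ontable(c)"]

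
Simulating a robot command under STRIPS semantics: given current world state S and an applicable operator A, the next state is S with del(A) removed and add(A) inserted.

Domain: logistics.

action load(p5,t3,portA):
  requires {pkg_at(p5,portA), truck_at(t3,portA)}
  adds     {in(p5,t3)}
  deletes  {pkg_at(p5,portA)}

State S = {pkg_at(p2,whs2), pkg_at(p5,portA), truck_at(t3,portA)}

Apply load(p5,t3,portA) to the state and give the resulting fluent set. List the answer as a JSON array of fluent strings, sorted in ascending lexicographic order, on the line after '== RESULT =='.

Compute (S \ del) ∪ add:
  pre ⊆ S: {pkg_at(p5,portA), truck_at(t3,portA)} ⊆ S  — applicable
  S \ del = {pkg_at(p2,whs2), truck_at(t3,portA)}
  ∪ add   = {in(p5,t3), pkg_at(p2,whs2), truck_at(t3,portA)}

== RESULT ==
["in(p5,t3)", "pkg_at(p2,whs2)", "truck_at(t3,portA)"]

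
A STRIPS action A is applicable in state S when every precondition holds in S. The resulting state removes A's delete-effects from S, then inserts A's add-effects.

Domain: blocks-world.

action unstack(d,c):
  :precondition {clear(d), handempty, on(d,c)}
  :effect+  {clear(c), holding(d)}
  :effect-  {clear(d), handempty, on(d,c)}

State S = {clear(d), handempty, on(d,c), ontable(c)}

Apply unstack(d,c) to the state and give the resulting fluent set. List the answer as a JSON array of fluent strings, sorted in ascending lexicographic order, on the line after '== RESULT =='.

Compute (S \ del) ∪ add:
  pre ⊆ S: {clear(d), handempty, on(d,c)} ⊆ S  — applicable
  S \ del = {ontable(c)}
  ∪ add   = {clear(c), holding(d), ontable(c)}

== RESULT ==
["clear(c)", "holding(d)", "ontable(c)"]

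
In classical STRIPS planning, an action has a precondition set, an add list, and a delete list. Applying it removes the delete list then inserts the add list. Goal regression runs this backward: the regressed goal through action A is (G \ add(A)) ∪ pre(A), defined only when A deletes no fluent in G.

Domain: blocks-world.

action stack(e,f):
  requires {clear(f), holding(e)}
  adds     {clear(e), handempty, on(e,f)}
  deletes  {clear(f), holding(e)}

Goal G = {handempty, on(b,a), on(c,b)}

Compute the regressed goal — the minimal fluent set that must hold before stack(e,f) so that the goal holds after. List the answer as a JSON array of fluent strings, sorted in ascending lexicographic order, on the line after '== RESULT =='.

Regress:
  G ∩ del = {}  (empty — regression defined)
  G \ add = {handempty, on(b,a), on(c,b)} \ {clear(e), handempty, on(e,f)} = {on(b,a), on(c,b)}
  ∪ pre   = {on(b,a), on(c,b)} ∪ {clear(f), holding(e)}
          = {clear(f), holding(e), on(b,a), on(c,b)}

== RESULT ==
["clear(f)", "holding(e)", "on(b,a)", "on(c,b)"]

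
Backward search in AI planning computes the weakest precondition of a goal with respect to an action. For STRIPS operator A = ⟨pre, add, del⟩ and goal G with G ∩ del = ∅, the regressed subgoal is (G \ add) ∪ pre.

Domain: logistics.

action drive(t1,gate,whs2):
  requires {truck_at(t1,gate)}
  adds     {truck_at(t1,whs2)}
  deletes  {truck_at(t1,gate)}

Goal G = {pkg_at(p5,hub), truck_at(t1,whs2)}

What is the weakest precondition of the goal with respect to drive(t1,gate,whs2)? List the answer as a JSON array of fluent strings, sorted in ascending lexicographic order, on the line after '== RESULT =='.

Regress:
  G ∩ del = {}  (empty — regression defined)
  G \ add = {pkg_at(p5,hub), truck_at(t1,whs2)} \ {truck_at(t1,whs2)} = {pkg_at(p5,hub)}
  ∪ pre   = {pkg_at(p5,hub)} ∪ {truck_at(t1,gate)}
          = {pkg_at(p5,hub), truck_at(t1,gate)}

== RESULT ==
["pkg_at(p5,hub)", "truck_at(t1,gate)"]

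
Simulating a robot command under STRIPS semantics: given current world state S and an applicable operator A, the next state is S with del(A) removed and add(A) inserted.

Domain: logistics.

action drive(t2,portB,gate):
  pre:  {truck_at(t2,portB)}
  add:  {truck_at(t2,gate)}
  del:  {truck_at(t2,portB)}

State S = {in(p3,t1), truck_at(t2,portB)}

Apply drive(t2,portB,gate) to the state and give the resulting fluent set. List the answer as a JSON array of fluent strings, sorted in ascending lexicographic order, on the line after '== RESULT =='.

Progress:
  pre ⊆ S: {truck_at(t2,portB)} ⊆ S  — applicable
  S \ del = {in(p3,t1)}
  ∪ add   = {in(p3,t1), truck_at(t2,gate)}

== RESULT ==
["in(p3,t1)", "truck_at(t2,gate)"]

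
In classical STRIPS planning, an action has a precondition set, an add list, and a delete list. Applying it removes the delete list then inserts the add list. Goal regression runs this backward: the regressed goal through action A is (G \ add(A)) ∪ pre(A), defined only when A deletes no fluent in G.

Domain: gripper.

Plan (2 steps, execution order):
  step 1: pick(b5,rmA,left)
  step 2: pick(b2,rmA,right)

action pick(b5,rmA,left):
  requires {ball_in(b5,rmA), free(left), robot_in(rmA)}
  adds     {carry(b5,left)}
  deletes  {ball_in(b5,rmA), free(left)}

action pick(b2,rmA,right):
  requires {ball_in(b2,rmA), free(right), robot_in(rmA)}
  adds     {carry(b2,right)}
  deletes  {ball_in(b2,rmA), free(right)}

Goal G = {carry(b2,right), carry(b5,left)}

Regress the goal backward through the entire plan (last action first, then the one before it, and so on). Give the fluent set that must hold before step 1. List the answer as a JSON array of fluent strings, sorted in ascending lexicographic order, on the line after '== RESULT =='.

Regress step by step:
  through step 2 (pick(b2,rmA,right)): drop {carry(b2,right)}, keep {carry(b5,left)}, require {ball_in(b2,rmA), free(right), robot_in(rmA)}
    → {ball_in(b2,rmA), carry(b5,left), free(right), robot_in(rmA)}
  through step 1 (pick(b5,rmA,left)): drop {carry(b5,left)}, keep {ball_in(b2,rmA), free(right), robot_in(rmA)}, require {ball_in(b5,rmA), free(left), robot_in(rmA)}
    → {ball_in(b2,rmA), ball_in(b5,rmA), free(left), free(right), robot_in(rmA)}

== RESULT ==
["ball_in(b2,rmA)", "ball_in(b5,rmA)", "free(left)", "free(right)", "robot_in(rmA)"]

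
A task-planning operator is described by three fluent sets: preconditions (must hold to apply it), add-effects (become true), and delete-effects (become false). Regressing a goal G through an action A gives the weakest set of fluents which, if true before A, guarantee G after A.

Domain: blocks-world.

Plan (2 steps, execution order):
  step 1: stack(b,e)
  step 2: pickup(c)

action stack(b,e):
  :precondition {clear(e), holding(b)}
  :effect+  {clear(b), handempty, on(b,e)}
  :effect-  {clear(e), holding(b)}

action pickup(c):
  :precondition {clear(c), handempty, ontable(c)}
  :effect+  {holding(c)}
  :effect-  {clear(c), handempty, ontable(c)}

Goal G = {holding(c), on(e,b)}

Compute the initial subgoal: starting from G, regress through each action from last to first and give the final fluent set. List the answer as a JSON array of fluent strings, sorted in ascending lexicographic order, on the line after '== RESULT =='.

Work backward from the goal:
  through step 2 (pickup(c)): drop {holding(c)}, keep {on(e,b)}, require {clear(c), handempty, ontable(c)}
    → {clear(c), handempty, on(e,b), ontable(c)}
  through step 1 (stack(b,e)): drop {handempty}, keep {clear(c), on(e,b), ontable(c)}, require {clear(e), holding(b)}
    → {clear(c), clear(e), holding(b), on(e,b), ontable(c)}

== RESULT ==
["clear(c)", "clear(e)", "holding(b)", "on(e,b)", "ontable(c)"]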